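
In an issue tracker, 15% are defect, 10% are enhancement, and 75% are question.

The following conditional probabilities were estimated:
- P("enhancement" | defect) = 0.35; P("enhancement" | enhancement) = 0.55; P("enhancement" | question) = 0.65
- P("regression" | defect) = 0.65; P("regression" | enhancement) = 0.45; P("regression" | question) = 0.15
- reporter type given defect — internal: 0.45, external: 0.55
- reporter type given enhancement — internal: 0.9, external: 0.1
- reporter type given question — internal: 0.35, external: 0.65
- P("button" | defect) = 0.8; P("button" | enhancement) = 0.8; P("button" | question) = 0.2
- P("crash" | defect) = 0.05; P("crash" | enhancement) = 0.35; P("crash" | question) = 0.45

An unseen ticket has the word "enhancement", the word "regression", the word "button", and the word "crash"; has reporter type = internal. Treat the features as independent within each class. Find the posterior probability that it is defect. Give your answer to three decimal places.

0.067

defect: 0.15 × 0.35 × 0.65 × 0.45 × 0.8 × 0.05 = 0.00061425
enhancement: 0.1 × 0.55 × 0.45 × 0.9 × 0.8 × 0.35 = 0.006237
question: 0.75 × 0.65 × 0.15 × 0.35 × 0.2 × 0.45 = 0.0023034375
P(defect | x) = 0.00061425 / 0.0091546875 ≈ 0.067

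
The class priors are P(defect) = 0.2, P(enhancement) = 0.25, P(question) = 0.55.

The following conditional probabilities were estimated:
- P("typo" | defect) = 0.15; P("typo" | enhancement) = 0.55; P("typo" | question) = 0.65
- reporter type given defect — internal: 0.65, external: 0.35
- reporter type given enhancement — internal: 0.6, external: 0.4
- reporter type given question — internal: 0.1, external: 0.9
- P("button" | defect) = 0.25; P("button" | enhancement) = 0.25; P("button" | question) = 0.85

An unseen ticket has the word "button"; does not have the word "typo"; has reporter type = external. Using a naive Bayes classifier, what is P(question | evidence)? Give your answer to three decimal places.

defect: 0.2 × (1−0.15) × 0.35 × 0.25 = 0.014875
enhancement: 0.25 × (1−0.55) × 0.4 × 0.25 = 0.01125
question: 0.55 × (1−0.65) × 0.9 × 0.85 = 0.1472625
P(question | x) = 0.1472625 / 0.1733875 ≈ 0.849

0.849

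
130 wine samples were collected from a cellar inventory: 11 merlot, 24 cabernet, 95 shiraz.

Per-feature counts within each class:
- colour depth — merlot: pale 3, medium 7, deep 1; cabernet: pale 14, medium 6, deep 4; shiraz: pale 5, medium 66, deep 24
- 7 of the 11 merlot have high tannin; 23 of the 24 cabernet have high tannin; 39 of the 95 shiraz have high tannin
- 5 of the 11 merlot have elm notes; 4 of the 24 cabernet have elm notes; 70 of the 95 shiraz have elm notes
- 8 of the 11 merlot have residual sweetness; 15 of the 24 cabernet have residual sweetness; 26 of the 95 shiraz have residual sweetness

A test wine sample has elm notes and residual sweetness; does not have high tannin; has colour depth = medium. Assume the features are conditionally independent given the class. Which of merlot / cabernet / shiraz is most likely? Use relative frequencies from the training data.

shiraz

merlot: (11/130) × (7/11) × (4/11) × (5/11) × (8/11) ≈ 0.00647287
cabernet: (24/130) × (6/24) × (1/24) × (4/24) × (15/24) ≈ 0.000200321
shiraz: (95/130) × (66/95) × (56/95) × (70/95) × (26/95) ≈ 0.0603517
Highest score → shiraz.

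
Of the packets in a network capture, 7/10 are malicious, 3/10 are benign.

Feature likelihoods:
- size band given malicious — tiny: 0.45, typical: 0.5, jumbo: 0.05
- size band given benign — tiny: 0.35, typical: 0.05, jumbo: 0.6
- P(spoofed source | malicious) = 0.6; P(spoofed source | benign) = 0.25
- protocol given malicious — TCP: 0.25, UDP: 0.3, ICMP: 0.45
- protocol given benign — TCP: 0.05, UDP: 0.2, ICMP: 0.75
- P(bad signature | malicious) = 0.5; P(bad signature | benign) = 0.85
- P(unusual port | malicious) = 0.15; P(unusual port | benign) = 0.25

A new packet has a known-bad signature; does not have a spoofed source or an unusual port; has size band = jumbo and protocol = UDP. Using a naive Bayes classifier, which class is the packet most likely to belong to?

benign

malicious: 0.7 × 0.05 × (1−0.6) × 0.3 × 0.5 × (1−0.15) = 0.001785
benign: 0.3 × 0.6 × (1−0.25) × 0.2 × 0.85 × (1−0.25) = 0.0172125
Highest score → benign.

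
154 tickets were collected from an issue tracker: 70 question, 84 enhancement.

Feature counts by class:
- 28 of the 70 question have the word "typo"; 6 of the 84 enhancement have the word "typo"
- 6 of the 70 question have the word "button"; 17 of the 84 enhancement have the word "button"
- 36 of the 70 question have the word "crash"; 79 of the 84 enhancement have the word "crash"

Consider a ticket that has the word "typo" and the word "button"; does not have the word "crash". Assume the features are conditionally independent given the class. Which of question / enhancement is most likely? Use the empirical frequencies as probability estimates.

question: (70/154) × (28/70) × (6/70) × (34/70) ≈ 0.00756957
enhancement: (84/154) × (6/84) × (17/84) × (5/84) ≈ 0.000469344
Highest score → question.

question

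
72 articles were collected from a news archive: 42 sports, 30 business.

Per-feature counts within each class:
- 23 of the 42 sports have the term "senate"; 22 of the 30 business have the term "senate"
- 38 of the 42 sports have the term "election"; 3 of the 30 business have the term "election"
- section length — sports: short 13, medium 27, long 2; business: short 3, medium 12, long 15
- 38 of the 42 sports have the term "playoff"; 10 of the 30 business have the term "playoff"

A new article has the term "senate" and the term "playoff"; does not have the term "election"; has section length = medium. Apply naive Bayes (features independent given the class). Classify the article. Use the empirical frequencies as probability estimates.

sports: (42/72) × (23/42) × (4/42) × (27/42) × (38/42) ≈ 0.0176952
business: (30/72) × (22/30) × (27/30) × (12/30) × (10/30) ≈ 0.0366667
Highest score → business.

business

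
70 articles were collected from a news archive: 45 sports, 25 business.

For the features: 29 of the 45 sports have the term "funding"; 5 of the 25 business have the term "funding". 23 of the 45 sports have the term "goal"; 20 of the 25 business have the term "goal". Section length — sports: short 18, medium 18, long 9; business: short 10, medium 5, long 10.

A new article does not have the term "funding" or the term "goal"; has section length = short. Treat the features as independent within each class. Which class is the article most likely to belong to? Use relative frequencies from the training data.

sports: (45/70) × (16/45) × (22/45) × (18/45) ≈ 0.0446984
business: (25/70) × (20/25) × (5/25) × (10/25) ≈ 0.0228571
Highest score → sports.

sports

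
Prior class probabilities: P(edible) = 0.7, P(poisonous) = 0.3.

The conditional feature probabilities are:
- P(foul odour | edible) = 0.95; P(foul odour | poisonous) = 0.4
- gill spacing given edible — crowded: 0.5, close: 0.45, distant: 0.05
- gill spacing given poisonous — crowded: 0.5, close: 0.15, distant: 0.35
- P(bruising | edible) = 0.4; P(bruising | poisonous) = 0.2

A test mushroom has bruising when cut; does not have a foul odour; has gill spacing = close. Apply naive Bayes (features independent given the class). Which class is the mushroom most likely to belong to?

edible: 0.7 × (1−0.95) × 0.45 × 0.4 = 0.0063
poisonous: 0.3 × (1−0.4) × 0.15 × 0.2 = 0.0054
Highest score → edible.

edible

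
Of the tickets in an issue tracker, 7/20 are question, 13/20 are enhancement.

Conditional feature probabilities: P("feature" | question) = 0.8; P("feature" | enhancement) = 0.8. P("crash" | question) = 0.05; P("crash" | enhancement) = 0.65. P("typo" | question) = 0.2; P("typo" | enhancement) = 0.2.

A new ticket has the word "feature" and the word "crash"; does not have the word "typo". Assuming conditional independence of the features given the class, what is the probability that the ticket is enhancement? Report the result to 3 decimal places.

0.960

question: 0.35 × 0.8 × 0.05 × (1−0.2) = 0.0112
enhancement: 0.65 × 0.8 × 0.65 × (1−0.2) = 0.2704
P(enhancement | x) = 0.2704 / 0.2816 ≈ 0.960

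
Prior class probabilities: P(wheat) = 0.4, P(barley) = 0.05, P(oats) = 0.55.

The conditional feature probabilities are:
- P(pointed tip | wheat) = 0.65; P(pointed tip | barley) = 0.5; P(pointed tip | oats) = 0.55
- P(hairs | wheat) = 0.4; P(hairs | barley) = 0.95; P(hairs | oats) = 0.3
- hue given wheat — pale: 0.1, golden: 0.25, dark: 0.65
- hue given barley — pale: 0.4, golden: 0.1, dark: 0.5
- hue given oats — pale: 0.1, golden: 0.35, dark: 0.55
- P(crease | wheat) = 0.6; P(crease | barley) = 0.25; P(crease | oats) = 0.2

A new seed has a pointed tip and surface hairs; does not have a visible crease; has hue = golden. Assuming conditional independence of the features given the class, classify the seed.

oats

wheat: 0.4 × 0.65 × 0.4 × 0.25 × (1−0.6) = 0.0104
barley: 0.05 × 0.5 × 0.95 × 0.1 × (1−0.25) = 0.00178125
oats: 0.55 × 0.55 × 0.3 × 0.35 × (1−0.2) = 0.02541
Highest score → oats.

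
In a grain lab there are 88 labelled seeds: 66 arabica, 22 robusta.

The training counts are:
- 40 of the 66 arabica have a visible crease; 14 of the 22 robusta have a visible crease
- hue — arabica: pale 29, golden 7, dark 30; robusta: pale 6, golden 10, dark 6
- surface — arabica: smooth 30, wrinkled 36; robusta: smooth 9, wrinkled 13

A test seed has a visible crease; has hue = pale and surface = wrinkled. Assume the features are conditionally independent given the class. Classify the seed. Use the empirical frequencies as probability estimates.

arabica

arabica: (66/88) × (40/66) × (29/66) × (36/66) ≈ 0.108941
robusta: (22/88) × (14/22) × (6/22) × (13/22) ≈ 0.0256386
Highest score → arabica.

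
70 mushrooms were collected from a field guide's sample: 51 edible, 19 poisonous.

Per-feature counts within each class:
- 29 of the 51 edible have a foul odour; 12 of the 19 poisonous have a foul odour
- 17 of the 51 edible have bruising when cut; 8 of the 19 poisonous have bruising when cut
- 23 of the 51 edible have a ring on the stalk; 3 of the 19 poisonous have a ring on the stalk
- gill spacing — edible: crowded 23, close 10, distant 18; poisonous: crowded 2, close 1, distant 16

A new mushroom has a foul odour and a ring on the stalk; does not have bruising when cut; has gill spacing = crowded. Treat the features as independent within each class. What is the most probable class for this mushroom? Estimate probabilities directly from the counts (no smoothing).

edible

edible: (51/70) × (29/51) × (34/51) × (23/51) × (23/51) ≈ 0.0561725
poisonous: (19/70) × (12/19) × (11/19) × (3/19) × (2/19) ≈ 0.00164955
Highest score → edible.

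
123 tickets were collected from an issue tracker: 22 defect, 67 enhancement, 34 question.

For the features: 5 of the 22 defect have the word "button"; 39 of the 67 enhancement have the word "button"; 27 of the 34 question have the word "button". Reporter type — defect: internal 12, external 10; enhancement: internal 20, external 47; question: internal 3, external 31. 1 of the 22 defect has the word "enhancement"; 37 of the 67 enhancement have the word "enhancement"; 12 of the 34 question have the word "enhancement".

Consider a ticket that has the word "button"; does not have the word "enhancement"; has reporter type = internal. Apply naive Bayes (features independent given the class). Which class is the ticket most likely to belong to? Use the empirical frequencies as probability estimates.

enhancement

defect: (22/123) × (5/22) × (12/22) × (21/22) ≈ 0.0211651
enhancement: (67/123) × (39/67) × (20/67) × (30/67) ≈ 0.04238
question: (34/123) × (27/34) × (3/34) × (22/34) ≈ 0.0125327
Highest score → enhancement.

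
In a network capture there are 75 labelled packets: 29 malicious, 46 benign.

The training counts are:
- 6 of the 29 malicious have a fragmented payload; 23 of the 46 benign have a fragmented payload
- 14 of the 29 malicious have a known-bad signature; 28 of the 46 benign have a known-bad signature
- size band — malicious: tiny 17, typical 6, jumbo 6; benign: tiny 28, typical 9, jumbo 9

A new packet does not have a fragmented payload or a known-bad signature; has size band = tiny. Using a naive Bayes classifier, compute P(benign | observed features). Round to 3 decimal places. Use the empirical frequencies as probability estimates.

malicious: (29/75) × (23/29) × (15/29) × (17/29) ≈ 0.0929845
benign: (46/75) × (23/46) × (18/46) × (28/46) ≈ 0.0730435
P(benign | x) = 0.0730435 / 0.166028 ≈ 0.440

0.440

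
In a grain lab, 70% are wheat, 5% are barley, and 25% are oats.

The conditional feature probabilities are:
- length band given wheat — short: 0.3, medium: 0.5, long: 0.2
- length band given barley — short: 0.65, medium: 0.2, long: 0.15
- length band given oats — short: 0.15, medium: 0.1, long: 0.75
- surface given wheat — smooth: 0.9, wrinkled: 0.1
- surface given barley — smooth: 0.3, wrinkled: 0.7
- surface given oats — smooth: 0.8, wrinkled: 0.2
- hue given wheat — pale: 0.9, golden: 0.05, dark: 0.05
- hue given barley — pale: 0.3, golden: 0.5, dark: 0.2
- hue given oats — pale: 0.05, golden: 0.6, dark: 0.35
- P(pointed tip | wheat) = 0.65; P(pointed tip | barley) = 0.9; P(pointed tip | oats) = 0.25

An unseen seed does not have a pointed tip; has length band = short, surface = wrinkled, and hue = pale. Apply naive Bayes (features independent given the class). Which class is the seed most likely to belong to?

wheat: 0.7 × 0.3 × 0.1 × 0.9 × (1−0.65) = 0.006615
barley: 0.05 × 0.65 × 0.7 × 0.3 × (1−0.9) = 0.0006825
oats: 0.25 × 0.15 × 0.2 × 0.05 × (1−0.25) = 0.00028125
Highest score → wheat.

wheat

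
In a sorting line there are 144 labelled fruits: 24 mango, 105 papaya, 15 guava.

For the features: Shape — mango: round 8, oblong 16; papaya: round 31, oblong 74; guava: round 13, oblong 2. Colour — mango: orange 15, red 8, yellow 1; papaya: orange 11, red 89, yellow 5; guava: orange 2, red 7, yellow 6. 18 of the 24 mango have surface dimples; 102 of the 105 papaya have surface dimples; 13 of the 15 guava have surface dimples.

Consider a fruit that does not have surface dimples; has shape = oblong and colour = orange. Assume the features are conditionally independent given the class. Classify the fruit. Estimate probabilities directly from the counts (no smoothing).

mango: (24/144) × (16/24) × (15/24) × (6/24) ≈ 0.0173611
papaya: (105/144) × (74/105) × (11/105) × (3/105) ≈ 0.00153817
guava: (15/144) × (2/15) × (2/15) × (2/15) ≈ 0.000246914
Highest score → mango.

mango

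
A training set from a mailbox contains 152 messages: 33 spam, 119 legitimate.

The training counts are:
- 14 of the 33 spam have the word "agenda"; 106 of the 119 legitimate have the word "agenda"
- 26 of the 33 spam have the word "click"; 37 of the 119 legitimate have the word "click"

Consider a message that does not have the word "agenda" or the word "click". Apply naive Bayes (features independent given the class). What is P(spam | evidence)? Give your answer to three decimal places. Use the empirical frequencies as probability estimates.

spam: (33/152) × (19/33) × (7/33) ≈ 0.0265152
legitimate: (119/152) × (13/119) × (82/119) ≈ 0.0589341
P(spam | x) = 0.0265152 / 0.0854493 ≈ 0.310

0.310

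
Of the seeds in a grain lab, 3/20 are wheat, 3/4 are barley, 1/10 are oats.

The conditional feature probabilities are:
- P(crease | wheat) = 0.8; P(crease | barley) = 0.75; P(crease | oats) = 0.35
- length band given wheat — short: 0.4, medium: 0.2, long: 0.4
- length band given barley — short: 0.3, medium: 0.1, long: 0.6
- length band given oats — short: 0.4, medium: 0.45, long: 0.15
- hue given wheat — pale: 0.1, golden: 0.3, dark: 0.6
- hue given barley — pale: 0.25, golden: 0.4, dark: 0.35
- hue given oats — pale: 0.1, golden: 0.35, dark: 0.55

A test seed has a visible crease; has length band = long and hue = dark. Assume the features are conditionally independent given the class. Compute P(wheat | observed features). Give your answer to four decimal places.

0.1922

wheat: 0.15 × 0.8 × 0.4 × 0.6 = 0.0288
barley: 0.75 × 0.75 × 0.6 × 0.35 = 0.118125
oats: 0.1 × 0.35 × 0.15 × 0.55 = 0.0028875
P(wheat | x) = 0.0288 / 0.1498125 ≈ 0.1922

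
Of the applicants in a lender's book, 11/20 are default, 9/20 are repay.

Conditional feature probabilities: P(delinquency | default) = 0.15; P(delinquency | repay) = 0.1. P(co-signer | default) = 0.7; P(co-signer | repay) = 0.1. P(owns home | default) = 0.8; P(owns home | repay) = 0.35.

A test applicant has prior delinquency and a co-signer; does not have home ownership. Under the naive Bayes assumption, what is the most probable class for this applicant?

default

default: 0.55 × 0.15 × 0.7 × (1−0.8) = 0.01155
repay: 0.45 × 0.1 × 0.1 × (1−0.35) = 0.002925
Highest score → default.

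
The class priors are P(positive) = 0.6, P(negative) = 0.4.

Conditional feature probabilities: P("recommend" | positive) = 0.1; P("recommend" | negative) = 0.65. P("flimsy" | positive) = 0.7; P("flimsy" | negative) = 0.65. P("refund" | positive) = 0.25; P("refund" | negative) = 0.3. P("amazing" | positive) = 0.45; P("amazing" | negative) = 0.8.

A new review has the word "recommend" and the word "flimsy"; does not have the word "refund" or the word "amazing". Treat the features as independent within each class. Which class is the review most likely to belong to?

positive: 0.6 × 0.1 × 0.7 × (1−0.25) × (1−0.45) = 0.017325
negative: 0.4 × 0.65 × 0.65 × (1−0.3) × (1−0.8) = 0.02366
Highest score → negative.

negative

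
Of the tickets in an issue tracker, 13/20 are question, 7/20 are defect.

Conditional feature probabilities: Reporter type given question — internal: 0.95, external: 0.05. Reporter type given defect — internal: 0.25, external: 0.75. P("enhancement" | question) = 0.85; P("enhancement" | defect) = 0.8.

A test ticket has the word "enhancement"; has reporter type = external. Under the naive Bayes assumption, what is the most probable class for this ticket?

defect

question: 0.65 × 0.05 × 0.85 = 0.027625
defect: 0.35 × 0.75 × 0.8 = 0.21
Highest score → defect.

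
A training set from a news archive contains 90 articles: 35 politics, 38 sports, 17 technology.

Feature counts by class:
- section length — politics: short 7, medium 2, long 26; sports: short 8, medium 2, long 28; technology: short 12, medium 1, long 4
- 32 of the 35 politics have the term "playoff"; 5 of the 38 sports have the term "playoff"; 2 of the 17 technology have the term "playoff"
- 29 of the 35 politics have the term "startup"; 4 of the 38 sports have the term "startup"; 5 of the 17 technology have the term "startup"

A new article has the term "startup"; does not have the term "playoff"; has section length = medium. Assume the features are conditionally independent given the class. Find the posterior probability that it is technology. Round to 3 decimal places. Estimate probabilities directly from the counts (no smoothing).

politics: (35/90) × (2/35) × (3/35) × (29/35) ≈ 0.00157823
sports: (38/90) × (2/38) × (33/38) × (4/38) ≈ 0.00203139
technology: (17/90) × (1/17) × (15/17) × (5/17) ≈ 0.00288351
P(technology | x) = 0.00288351 / 0.00649313 ≈ 0.444

0.444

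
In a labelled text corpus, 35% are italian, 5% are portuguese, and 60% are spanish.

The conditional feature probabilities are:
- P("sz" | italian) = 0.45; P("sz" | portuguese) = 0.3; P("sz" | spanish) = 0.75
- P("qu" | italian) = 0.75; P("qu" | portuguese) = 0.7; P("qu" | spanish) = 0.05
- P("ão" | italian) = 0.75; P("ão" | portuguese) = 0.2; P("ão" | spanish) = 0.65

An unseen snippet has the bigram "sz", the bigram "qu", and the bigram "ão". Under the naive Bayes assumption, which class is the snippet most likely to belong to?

italian

italian: 0.35 × 0.45 × 0.75 × 0.75 = 0.08859375
portuguese: 0.05 × 0.3 × 0.7 × 0.2 = 0.0021
spanish: 0.6 × 0.75 × 0.05 × 0.65 = 0.014625
Highest score → italian.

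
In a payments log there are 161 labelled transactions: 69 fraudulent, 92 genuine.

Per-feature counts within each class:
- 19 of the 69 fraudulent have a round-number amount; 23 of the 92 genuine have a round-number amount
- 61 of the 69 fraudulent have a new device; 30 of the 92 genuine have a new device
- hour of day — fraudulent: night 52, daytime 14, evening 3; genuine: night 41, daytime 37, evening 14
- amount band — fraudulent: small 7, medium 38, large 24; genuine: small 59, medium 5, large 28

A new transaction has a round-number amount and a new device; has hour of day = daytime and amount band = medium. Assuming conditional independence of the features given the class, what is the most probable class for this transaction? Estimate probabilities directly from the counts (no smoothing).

fraudulent: (69/161) × (19/69) × (61/69) × (14/69) × (38/69) ≈ 0.0116579
genuine: (92/161) × (23/92) × (30/92) × (37/92) × (5/92) ≈ 0.0010182
Highest score → fraudulent.

fraudulent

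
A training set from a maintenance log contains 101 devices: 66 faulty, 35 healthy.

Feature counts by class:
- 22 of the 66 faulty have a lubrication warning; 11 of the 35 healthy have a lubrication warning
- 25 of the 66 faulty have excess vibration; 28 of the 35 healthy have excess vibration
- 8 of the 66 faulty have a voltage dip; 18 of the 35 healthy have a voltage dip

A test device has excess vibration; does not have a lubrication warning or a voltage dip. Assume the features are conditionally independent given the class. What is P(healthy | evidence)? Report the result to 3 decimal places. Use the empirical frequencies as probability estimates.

faulty: (66/101) × (44/66) × (25/66) × (58/66) ≈ 0.145015
healthy: (35/101) × (24/35) × (28/35) × (17/35) ≈ 0.0923338
P(healthy | x) = 0.0923338 / 0.2373488 ≈ 0.389

0.389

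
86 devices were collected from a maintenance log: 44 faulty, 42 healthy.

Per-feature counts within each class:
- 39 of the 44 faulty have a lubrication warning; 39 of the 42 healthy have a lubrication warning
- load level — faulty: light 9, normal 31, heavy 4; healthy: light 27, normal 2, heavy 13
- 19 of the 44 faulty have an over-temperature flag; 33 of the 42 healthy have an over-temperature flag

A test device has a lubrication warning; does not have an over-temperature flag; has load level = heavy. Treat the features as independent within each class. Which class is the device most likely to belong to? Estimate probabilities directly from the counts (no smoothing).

faulty: (44/86) × (39/44) × (4/44) × (25/44) ≈ 0.023424
healthy: (42/86) × (39/42) × (13/42) × (9/42) ≈ 0.0300783
Highest score → healthy.

healthy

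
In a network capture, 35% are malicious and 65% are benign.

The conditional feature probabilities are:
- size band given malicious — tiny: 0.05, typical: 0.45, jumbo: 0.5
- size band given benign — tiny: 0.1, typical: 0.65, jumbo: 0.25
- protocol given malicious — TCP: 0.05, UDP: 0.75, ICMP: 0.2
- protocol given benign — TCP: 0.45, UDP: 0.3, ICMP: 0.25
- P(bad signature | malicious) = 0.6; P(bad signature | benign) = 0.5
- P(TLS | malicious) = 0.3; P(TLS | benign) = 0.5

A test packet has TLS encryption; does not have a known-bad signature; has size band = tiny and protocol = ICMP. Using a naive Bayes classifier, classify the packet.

malicious: 0.35 × 0.05 × 0.2 × (1−0.6) × 0.3 = 0.00042
benign: 0.65 × 0.1 × 0.25 × (1−0.5) × 0.5 = 0.0040625
Highest score → benign.

benign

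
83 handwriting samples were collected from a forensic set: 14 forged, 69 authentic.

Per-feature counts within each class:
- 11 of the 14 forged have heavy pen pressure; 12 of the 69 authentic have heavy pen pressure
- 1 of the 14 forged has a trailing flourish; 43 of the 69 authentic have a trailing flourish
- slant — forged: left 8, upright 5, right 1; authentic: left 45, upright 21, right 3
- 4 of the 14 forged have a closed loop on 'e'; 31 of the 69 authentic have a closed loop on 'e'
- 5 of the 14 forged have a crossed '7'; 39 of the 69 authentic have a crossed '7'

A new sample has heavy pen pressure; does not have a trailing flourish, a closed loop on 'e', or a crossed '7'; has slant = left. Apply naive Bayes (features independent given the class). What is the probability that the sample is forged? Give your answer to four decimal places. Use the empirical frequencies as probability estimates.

0.7915

forged: (14/83) × (11/14) × (13/14) × (8/14) × (10/14) × (9/14) ≈ 0.0322908
authentic: (69/83) × (12/69) × (26/69) × (45/69) × (38/69) × (30/69) ≈ 0.00850741
P(forged | x) = 0.0322908 / 0.04079821 ≈ 0.7915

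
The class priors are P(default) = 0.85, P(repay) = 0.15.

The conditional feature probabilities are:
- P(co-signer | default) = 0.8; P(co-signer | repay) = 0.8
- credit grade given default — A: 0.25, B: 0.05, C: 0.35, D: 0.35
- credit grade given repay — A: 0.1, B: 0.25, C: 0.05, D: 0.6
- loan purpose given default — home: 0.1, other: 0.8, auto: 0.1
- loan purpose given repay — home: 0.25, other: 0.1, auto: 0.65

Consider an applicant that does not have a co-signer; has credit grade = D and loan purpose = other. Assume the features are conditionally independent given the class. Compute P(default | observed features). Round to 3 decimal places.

default: 0.85 × (1−0.8) × 0.35 × 0.8 = 0.0476
repay: 0.15 × (1−0.8) × 0.6 × 0.1 = 0.0018
P(default | x) = 0.0476 / 0.0494 ≈ 0.964

0.964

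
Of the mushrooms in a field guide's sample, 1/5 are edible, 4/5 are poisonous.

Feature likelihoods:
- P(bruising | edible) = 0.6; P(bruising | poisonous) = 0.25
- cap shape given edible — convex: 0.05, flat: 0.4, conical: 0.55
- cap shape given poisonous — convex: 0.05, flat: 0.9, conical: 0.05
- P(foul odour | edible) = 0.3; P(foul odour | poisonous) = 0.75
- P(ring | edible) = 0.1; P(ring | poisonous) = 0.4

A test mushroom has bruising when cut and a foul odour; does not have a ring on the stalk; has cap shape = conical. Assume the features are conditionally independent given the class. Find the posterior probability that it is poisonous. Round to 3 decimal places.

edible: 0.2 × 0.6 × 0.55 × 0.3 × (1−0.1) = 0.01782
poisonous: 0.8 × 0.25 × 0.05 × 0.75 × (1−0.4) = 0.0045
P(poisonous | x) = 0.0045 / 0.02232 ≈ 0.202

0.202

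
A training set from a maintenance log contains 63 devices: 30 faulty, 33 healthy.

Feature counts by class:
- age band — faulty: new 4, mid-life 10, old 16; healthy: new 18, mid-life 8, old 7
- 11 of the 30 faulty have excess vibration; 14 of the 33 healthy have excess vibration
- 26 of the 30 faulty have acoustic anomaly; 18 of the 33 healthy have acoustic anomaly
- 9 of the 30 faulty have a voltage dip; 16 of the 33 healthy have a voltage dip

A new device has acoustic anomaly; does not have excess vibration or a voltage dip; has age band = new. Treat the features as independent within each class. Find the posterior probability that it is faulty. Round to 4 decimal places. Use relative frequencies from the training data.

0.3454

faulty: (30/63) × (4/30) × (19/30) × (26/30) × (21/30) ≈ 0.0243951
healthy: (33/63) × (18/33) × (19/33) × (18/33) × (17/33) ≈ 0.0462237
P(faulty | x) = 0.0243951 / 0.0706188 ≈ 0.3454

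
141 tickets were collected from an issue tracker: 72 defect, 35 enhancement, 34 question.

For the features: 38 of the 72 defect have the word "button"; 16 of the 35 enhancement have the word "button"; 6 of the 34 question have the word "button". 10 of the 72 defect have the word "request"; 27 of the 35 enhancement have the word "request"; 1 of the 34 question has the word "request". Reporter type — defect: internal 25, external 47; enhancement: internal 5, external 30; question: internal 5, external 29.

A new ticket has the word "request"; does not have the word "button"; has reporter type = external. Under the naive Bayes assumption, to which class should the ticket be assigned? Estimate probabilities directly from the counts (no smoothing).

defect: (72/141) × (34/72) × (10/72) × (47/72) ≈ 0.0218621
enhancement: (35/141) × (19/35) × (27/35) × (30/35) ≈ 0.0891012
question: (34/141) × (28/34) × (1/34) × (29/34) ≈ 0.00498172
Highest score → enhancement.

enhancement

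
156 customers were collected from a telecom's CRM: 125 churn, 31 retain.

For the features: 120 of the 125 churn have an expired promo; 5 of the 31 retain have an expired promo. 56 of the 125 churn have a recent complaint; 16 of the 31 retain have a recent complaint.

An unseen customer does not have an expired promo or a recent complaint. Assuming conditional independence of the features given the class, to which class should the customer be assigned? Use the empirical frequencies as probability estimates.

churn: (125/156) × (5/125) × (69/125) ≈ 0.0176923
retain: (31/156) × (26/31) × (15/31) ≈ 0.0806452
Highest score → retain.

retain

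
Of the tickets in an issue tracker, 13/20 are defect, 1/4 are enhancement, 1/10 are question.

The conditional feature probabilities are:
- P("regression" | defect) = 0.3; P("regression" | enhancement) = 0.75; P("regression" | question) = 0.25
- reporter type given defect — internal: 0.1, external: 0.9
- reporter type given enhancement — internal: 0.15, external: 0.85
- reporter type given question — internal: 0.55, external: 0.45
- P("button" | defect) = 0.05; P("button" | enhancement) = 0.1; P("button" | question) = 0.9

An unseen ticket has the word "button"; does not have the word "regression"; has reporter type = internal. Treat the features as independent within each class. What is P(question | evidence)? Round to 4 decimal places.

defect: 0.65 × (1−0.3) × 0.1 × 0.05 = 0.002275
enhancement: 0.25 × (1−0.75) × 0.15 × 0.1 = 0.0009375
question: 0.1 × (1−0.25) × 0.55 × 0.9 = 0.037125
P(question | x) = 0.037125 / 0.0403375 ≈ 0.9204

0.9204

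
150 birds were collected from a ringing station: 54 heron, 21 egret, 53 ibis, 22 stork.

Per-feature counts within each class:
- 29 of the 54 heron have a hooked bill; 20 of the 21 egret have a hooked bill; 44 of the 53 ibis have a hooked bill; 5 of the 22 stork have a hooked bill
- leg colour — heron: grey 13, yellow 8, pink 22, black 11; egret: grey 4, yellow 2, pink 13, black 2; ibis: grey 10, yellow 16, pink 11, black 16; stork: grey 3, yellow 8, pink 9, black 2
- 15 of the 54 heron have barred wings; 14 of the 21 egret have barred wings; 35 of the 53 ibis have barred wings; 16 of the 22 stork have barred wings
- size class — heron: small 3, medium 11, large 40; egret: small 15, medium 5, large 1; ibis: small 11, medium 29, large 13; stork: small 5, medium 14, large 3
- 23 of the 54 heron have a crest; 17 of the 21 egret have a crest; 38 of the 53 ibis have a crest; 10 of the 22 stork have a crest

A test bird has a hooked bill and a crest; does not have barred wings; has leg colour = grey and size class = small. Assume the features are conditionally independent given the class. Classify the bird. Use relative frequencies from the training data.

heron: (54/150) × (29/54) × (13/54) × (39/54) × (3/54) × (23/54) ≈ 0.000795406
egret: (21/150) × (20/21) × (4/21) × (7/21) × (15/21) × (17/21) ≈ 0.00489508
ibis: (53/150) × (44/53) × (10/53) × (18/53) × (11/53) × (38/53) ≈ 0.00279709
stork: (22/150) × (5/22) × (3/22) × (6/22) × (5/22) × (10/22) ≈ 0.000128065
Highest score → egret.

egret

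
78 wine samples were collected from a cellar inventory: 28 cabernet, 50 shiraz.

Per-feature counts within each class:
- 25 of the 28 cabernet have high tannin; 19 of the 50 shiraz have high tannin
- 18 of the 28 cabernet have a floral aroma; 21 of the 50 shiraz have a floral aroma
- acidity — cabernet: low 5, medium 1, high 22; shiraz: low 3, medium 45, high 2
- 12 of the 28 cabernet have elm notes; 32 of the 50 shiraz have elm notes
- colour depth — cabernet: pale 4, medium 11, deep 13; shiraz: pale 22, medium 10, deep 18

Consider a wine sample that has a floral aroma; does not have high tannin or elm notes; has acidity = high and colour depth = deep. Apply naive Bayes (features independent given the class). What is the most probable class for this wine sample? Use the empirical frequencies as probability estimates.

cabernet

cabernet: (28/78) × (3/28) × (18/28) × (22/28) × (16/28) × (13/28) ≈ 0.0051541
shiraz: (50/78) × (31/50) × (21/50) × (2/50) × (18/50) × (18/50) ≈ 0.000865329
Highest score → cabernet.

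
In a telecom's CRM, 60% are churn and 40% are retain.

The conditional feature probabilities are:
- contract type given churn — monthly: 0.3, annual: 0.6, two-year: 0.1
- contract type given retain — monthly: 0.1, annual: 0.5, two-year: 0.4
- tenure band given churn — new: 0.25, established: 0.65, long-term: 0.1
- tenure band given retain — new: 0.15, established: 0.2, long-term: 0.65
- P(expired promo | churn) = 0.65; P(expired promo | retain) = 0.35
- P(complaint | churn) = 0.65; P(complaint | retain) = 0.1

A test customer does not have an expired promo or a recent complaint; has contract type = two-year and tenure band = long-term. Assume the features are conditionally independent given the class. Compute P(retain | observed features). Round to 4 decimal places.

churn: 0.6 × 0.1 × 0.1 × (1−0.65) × (1−0.65) = 0.000735
retain: 0.4 × 0.4 × 0.65 × (1−0.35) × (1−0.1) = 0.06084
P(retain | x) = 0.06084 / 0.061575 ≈ 0.9881

0.9881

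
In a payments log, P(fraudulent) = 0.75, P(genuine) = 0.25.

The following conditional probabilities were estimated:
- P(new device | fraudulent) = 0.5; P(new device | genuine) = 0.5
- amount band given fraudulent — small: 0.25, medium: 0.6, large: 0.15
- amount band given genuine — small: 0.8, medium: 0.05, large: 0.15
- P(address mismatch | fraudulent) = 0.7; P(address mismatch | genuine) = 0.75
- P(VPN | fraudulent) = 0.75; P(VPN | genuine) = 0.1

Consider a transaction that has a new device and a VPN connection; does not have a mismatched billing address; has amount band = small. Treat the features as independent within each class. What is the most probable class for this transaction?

fraudulent: 0.75 × 0.5 × 0.25 × (1−0.7) × 0.75 = 0.02109375
genuine: 0.25 × 0.5 × 0.8 × (1−0.75) × 0.1 = 0.0025
Highest score → fraudulent.

fraudulent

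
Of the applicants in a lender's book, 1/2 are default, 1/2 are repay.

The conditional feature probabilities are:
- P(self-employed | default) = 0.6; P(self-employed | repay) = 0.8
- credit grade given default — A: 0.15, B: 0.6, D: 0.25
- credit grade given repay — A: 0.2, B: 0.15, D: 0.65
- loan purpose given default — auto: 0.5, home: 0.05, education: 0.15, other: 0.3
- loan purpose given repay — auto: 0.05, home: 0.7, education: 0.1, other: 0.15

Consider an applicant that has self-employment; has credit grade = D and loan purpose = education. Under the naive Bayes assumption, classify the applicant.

repay

default: 0.5 × 0.6 × 0.25 × 0.15 = 0.01125
repay: 0.5 × 0.8 × 0.65 × 0.1 = 0.026
Highest score → repay.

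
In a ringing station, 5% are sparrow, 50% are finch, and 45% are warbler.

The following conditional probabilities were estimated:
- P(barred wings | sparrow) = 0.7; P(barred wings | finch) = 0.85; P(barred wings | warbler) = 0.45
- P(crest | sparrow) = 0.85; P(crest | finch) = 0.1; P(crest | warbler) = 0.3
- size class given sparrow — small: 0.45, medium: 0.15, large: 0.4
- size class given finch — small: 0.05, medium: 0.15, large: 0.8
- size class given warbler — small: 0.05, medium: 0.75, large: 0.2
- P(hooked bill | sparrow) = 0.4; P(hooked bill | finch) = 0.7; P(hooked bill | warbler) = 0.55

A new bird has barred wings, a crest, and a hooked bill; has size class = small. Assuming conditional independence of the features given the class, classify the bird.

sparrow: 0.05 × 0.7 × 0.85 × 0.45 × 0.4 = 0.005355
finch: 0.5 × 0.85 × 0.1 × 0.05 × 0.7 = 0.0014875
warbler: 0.45 × 0.45 × 0.3 × 0.05 × 0.55 = 0.001670625
Highest score → sparrow.

sparrow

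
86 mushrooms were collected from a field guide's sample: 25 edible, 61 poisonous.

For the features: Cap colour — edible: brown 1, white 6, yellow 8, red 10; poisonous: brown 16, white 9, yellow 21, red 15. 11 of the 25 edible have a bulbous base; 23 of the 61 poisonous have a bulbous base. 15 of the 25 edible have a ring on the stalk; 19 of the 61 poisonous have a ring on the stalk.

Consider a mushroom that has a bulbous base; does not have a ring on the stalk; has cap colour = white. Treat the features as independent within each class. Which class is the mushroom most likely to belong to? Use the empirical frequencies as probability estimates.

edible: (25/86) × (6/25) × (11/25) × (10/25) ≈ 0.0122791
poisonous: (61/86) × (9/61) × (23/61) × (42/61) ≈ 0.0271682
Highest score → poisonous.

poisonous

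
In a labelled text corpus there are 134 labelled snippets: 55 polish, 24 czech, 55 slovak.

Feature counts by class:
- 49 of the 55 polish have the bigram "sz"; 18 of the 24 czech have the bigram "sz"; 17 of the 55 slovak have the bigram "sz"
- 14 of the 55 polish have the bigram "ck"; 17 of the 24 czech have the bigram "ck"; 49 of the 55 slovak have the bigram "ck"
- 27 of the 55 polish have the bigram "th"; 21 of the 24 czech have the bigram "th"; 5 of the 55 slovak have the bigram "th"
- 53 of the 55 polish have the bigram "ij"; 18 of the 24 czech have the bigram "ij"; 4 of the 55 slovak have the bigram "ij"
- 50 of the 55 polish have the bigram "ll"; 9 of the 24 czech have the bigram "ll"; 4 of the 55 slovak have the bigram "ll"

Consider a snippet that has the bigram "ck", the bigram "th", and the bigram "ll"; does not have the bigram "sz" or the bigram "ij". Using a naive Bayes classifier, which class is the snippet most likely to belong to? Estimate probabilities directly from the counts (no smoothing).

polish: (55/134) × (6/55) × (14/55) × (27/55) × (2/55) × (50/55) ≈ 0.000184964
czech: (24/134) × (6/24) × (17/24) × (21/24) × (6/24) × (9/24) ≈ 0.00260174
slovak: (55/134) × (38/55) × (49/55) × (5/55) × (51/55) × (4/55) ≈ 0.0015489
Highest score → czech.

czech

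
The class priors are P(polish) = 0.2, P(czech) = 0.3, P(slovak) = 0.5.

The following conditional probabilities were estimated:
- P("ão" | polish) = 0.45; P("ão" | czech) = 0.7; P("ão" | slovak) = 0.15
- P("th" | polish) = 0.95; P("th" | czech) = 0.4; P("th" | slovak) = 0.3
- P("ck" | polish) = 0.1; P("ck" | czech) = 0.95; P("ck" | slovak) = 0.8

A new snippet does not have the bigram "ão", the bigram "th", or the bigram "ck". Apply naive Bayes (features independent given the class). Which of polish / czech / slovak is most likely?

slovak

polish: 0.2 × (1−0.45) × (1−0.95) × (1−0.1) = 0.00495
czech: 0.3 × (1−0.7) × (1−0.4) × (1−0.95) = 0.0027
slovak: 0.5 × (1−0.15) × (1−0.3) × (1−0.8) = 0.0595
Highest score → slovak.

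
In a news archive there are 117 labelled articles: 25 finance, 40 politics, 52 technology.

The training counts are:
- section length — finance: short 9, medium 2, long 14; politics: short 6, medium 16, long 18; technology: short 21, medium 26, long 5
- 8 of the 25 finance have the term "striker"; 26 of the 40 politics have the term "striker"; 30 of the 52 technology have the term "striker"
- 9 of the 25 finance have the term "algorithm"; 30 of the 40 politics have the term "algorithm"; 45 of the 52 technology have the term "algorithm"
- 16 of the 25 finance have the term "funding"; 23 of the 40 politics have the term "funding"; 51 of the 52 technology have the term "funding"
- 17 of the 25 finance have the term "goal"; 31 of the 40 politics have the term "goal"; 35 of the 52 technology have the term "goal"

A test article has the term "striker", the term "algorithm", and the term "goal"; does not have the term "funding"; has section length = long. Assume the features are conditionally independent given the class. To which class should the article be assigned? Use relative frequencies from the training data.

finance: (25/117) × (14/25) × (8/25) × (9/25) × (9/25) × (17/25) ≈ 0.00337447
politics: (40/117) × (18/40) × (26/40) × (30/40) × (17/40) × (31/40) = 0.024703125
technology: (52/117) × (5/52) × (30/52) × (45/52) × (1/52) × (35/52) ≈ 0.000276168
Highest score → politics.

politics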